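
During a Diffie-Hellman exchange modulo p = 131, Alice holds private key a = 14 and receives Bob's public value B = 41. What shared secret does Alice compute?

Shared key K = 41^14 mod 131.
41^1 ≡ 41 (mod 131)
41^2 = (41^1)^2 ≡ 41^2 = 1681 ≡ 109 (mod 131)
41^4 = (41^2)^2 ≡ 109^2 = 11881 ≡ 91 (mod 131)
41^8 = (41^4)^2 ≡ 91^2 = 8281 ≡ 28 (mod 131)
41^14 = 41^8 · 41^4 · 41^2 ≡ 28 · 91 · 109 ≡ 12 (mod 131).

12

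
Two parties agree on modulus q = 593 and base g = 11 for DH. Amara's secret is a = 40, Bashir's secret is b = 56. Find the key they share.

311

Amara sends A = g^a mod q = 11^40 mod 593.
11^1 ≡ 11 (mod 593)
11^2 = (11^1)^2 ≡ 11^2 = 121 ≡ 121 (mod 593)
11^4 = (11^2)^2 ≡ 121^2 = 14641 ≡ 409 (mod 593)
11^8 = (11^4)^2 ≡ 409^2 = 167281 ≡ 55 (mod 593)
11^16 = (11^8)^2 ≡ 55^2 = 3025 ≡ 60 (mod 593)
11^32 = (11^16)^2 ≡ 60^2 = 3600 ≡ 42 (mod 593)
11^40 = 11^32 · 11^8 ≡ 42 · 55 ≡ 531 (mod 593).
So A = 531. Bashir then computes K = A^b mod q = 531^56 mod 593.
531^1 ≡ 531 (mod 593)
531^2 = (531^1)^2 ≡ 531^2 = 281961 ≡ 286 (mod 593)
531^4 = (531^2)^2 ≡ 286^2 = 81796 ≡ 555 (mod 593)
531^8 = (531^4)^2 ≡ 555^2 = 308025 ≡ 258 (mod 593)
531^16 = (531^8)^2 ≡ 258^2 = 66564 ≡ 148 (mod 593)
531^32 = (531^16)^2 ≡ 148^2 = 21904 ≡ 556 (mod 593)
531^56 = 531^32 · 531^16 · 531^8 ≡ 556 · 148 · 258 ≡ 311 (mod 593).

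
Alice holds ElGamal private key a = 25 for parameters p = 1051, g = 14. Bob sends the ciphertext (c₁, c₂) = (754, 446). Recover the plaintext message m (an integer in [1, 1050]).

201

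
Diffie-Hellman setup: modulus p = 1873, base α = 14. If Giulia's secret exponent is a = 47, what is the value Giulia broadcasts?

542

Public value = 14^{47} \pmod{1873}.
14^1 ≡ 14 (mod 1873)
14^2 = (14^1)^2 ≡ 14^2 = 196 ≡ 196 (mod 1873)
14^4 = (14^2)^2 ≡ 196^2 = 38416 ≡ 956 (mod 1873)
14^8 = (14^4)^2 ≡ 956^2 = 913936 ≡ 1785 (mod 1873)
14^16 = (14^8)^2 ≡ 1785^2 = 3186225 ≡ 252 (mod 1873)
14^32 = (14^16)^2 ≡ 252^2 = 63504 ≡ 1695 (mod 1873)
14^47 = 14^32 · 14^8 · 14^4 · 14^2 · 14^1 ≡ 1695 · 1785 · 956 · 196 · 14 ≡ 542 (mod 1873).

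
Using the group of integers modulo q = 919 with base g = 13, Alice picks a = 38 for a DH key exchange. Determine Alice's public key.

Public value = 13^38 (mod 919).
13^1 ≡ 13 (mod 919)
13^2 = (13^1)^2 ≡ 13^2 = 169 ≡ 169 (mod 919)
13^4 = (13^2)^2 ≡ 169^2 = 28561 ≡ 72 (mod 919)
13^8 = (13^4)^2 ≡ 72^2 = 5184 ≡ 589 (mod 919)
13^16 = (13^8)^2 ≡ 589^2 = 346921 ≡ 458 (mod 919)
13^32 = (13^16)^2 ≡ 458^2 = 209764 ≡ 232 (mod 919)
13^38 = 13^32 · 13^4 · 13^2 ≡ 232 · 72 · 169 ≡ 727 (mod 919).

727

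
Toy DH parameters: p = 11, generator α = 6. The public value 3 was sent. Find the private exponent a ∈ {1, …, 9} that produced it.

2

Try successive powers of 6 modulo 11:
6^1 ≡ 6
6^2 ≡ 3
Found: a = 2.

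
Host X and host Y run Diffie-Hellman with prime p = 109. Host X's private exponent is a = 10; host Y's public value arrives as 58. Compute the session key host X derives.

Shared key K = 58^10 mod 109.
58^1 ≡ 58 (mod 109)
58^2 = (58^1)^2 ≡ 58^2 = 3364 ≡ 94 (mod 109)
58^4 = (58^2)^2 ≡ 94^2 = 8836 ≡ 7 (mod 109)
58^8 = (58^4)^2 ≡ 7^2 = 49 ≡ 49 (mod 109)
58^10 = 58^8 · 58^2 ≡ 49 · 94 ≡ 28 (mod 109).

28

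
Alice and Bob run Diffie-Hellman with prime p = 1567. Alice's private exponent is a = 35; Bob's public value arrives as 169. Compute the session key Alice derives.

Shared key K = 169^35 mod 1567.
169^1 ≡ 169 (mod 1567)
169^2 = (169^1)^2 ≡ 169^2 = 28561 ≡ 355 (mod 1567)
169^4 = (169^2)^2 ≡ 355^2 = 126025 ≡ 665 (mod 1567)
169^8 = (169^4)^2 ≡ 665^2 = 442225 ≡ 331 (mod 1567)
169^16 = (169^8)^2 ≡ 331^2 = 109561 ≡ 1438 (mod 1567)
169^32 = (169^16)^2 ≡ 1438^2 = 2067844 ≡ 971 (mod 1567)
169^35 = 169^32 · 169^2 · 169^1 ≡ 971 · 355 · 169 ≡ 353 (mod 1567).

353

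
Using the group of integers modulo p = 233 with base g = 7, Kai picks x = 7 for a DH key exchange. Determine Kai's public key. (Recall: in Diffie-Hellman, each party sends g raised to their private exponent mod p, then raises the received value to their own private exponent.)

Public value = 7^7 mod 233.
7^1 ≡ 7 (mod 233)
7^2 = (7^1)^2 ≡ 7^2 = 49 ≡ 49 (mod 233)
7^4 = (7^2)^2 ≡ 49^2 = 2401 ≡ 71 (mod 233)
7^7 = 7^4 · 7^2 · 7^1 ≡ 71 · 49 · 7 ≡ 121 (mod 233).

121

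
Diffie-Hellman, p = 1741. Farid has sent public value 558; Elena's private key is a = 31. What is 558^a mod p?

Shared key K = 558^31 mod 1741.
558^1 ≡ 558 (mod 1741)
558^2 = (558^1)^2 ≡ 558^2 = 311364 ≡ 1466 (mod 1741)
558^4 = (558^2)^2 ≡ 1466^2 = 2149156 ≡ 762 (mod 1741)
558^8 = (558^4)^2 ≡ 762^2 = 580644 ≡ 891 (mod 1741)
558^16 = (558^8)^2 ≡ 891^2 = 793881 ≡ 1726 (mod 1741)
558^31 = 558^16 · 558^8 · 558^4 · 558^2 · 558^1 ≡ 1726 · 891 · 762 · 1466 · 558 ≡ 1601 (mod 1741).

1601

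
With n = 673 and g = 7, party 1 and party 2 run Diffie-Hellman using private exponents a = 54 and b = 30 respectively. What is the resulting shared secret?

636

Party 1 sends A = g^a mod n = 7^54 mod 673.
7^1 ≡ 7 (mod 673)
7^2 = (7^1)^2 ≡ 7^2 = 49 ≡ 49 (mod 673)
7^4 = (7^2)^2 ≡ 49^2 = 2401 ≡ 382 (mod 673)
7^8 = (7^4)^2 ≡ 382^2 = 145924 ≡ 556 (mod 673)
7^16 = (7^8)^2 ≡ 556^2 = 309136 ≡ 229 (mod 673)
7^32 = (7^16)^2 ≡ 229^2 = 52441 ≡ 620 (mod 673)
7^54 = 7^32 · 7^16 · 7^4 · 7^2 ≡ 620 · 229 · 382 · 49 ≡ 206 (mod 673).
So A = 206. Party 2 then computes K = A^b mod n = 206^30 mod 673.
206^1 ≡ 206 (mod 673)
206^2 = (206^1)^2 ≡ 206^2 = 42436 ≡ 37 (mod 673)
206^4 = (206^2)^2 ≡ 37^2 = 1369 ≡ 23 (mod 673)
206^8 = (206^4)^2 ≡ 23^2 = 529 ≡ 529 (mod 673)
206^16 = (206^8)^2 ≡ 529^2 = 279841 ≡ 546 (mod 673)
206^30 = 206^16 · 206^8 · 206^4 · 206^2 ≡ 546 · 529 · 23 · 37 ≡ 636 (mod 673).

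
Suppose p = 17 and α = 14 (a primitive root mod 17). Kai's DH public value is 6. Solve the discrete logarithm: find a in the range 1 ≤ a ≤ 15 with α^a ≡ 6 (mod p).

Try successive powers of 14 modulo 17:
14^1 ≡ 14
14^2 ≡ 9
14^3 ≡ 7
14^4 ≡ 13
14^5 ≡ 12
14^6 ≡ 15
14^7 ≡ 6
Found: a = 7.

7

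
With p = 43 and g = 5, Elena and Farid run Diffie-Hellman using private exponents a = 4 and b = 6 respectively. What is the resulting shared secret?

Elena sends A = g^a mod p = 5^4 mod 43.
5^1 ≡ 5 (mod 43)
5^2 = (5^1)^2 ≡ 5^2 = 25 ≡ 25 (mod 43)
5^4 = (5^2)^2 ≡ 25^2 = 625 ≡ 23 (mod 43)
So A = 23. Farid then computes K = A^b mod p = 23^6 mod 43.
23^1 ≡ 23 (mod 43)
23^2 = (23^1)^2 ≡ 23^2 = 529 ≡ 13 (mod 43)
23^4 = (23^2)^2 ≡ 13^2 = 169 ≡ 40 (mod 43)
23^6 = 23^4 · 23^2 ≡ 40 · 13 ≡ 4 (mod 43).

4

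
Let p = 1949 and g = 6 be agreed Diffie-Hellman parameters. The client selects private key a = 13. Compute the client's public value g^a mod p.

Public value = 6^13 mod 1949.
6^1 ≡ 6 (mod 1949)
6^2 = (6^1)^2 ≡ 6^2 = 36 ≡ 36 (mod 1949)
6^4 = (6^2)^2 ≡ 36^2 = 1296 ≡ 1296 (mod 1949)
6^8 = (6^4)^2 ≡ 1296^2 = 1679616 ≡ 1527 (mod 1949)
6^13 = 6^8 · 6^4 · 6^1 ≡ 1527 · 1296 · 6 ≡ 644 (mod 1949).

644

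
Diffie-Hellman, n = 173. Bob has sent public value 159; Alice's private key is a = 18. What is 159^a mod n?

Shared key K = 159^18 mod 173.
159^1 ≡ 159 (mod 173)
159^2 = (159^1)^2 ≡ 159^2 = 25281 ≡ 23 (mod 173)
159^4 = (159^2)^2 ≡ 23^2 = 529 ≡ 10 (mod 173)
159^8 = (159^4)^2 ≡ 10^2 = 100 ≡ 100 (mod 173)
159^16 = (159^8)^2 ≡ 100^2 = 10000 ≡ 139 (mod 173)
159^18 = 159^16 · 159^2 ≡ 139 · 23 ≡ 83 (mod 173).

83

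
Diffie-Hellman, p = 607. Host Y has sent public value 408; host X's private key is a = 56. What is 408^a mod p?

307

Shared key K = 408^56 mod 607.
408^1 ≡ 408 (mod 607)
408^2 = (408^1)^2 ≡ 408^2 = 166464 ≡ 146 (mod 607)
408^4 = (408^2)^2 ≡ 146^2 = 21316 ≡ 71 (mod 607)
408^8 = (408^4)^2 ≡ 71^2 = 5041 ≡ 185 (mod 607)
408^16 = (408^8)^2 ≡ 185^2 = 34225 ≡ 233 (mod 607)
408^32 = (408^16)^2 ≡ 233^2 = 54289 ≡ 266 (mod 607)
408^56 = 408^32 · 408^16 · 408^8 ≡ 266 · 233 · 185 ≡ 307 (mod 607).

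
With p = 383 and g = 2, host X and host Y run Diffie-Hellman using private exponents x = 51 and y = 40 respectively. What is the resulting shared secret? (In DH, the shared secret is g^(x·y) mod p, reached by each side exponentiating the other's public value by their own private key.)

217

Host Y sends B = g^y mod p = 2^40 mod 383.
2^1 ≡ 2 (mod 383)
2^2 = (2^1)^2 ≡ 2^2 = 4 ≡ 4 (mod 383)
2^4 = (2^2)^2 ≡ 4^2 = 16 ≡ 16 (mod 383)
2^8 = (2^4)^2 ≡ 16^2 = 256 ≡ 256 (mod 383)
2^16 = (2^8)^2 ≡ 256^2 = 65536 ≡ 43 (mod 383)
2^32 = (2^16)^2 ≡ 43^2 = 1849 ≡ 317 (mod 383)
2^40 = 2^32 · 2^8 ≡ 317 · 256 ≡ 339 (mod 383).
So B = 339. Host X then computes K = B^x mod p = 339^51 mod 383.
339^1 ≡ 339 (mod 383)
339^2 = (339^1)^2 ≡ 339^2 = 114921 ≡ 21 (mod 383)
339^4 = (339^2)^2 ≡ 21^2 = 441 ≡ 58 (mod 383)
339^8 = (339^4)^2 ≡ 58^2 = 3364 ≡ 300 (mod 383)
339^16 = (339^8)^2 ≡ 300^2 = 90000 ≡ 378 (mod 383)
339^32 = (339^16)^2 ≡ 378^2 = 142884 ≡ 25 (mod 383)
339^51 = 339^32 · 339^16 · 339^2 · 339^1 ≡ 25 · 378 · 21 · 339 ≡ 217 (mod 383).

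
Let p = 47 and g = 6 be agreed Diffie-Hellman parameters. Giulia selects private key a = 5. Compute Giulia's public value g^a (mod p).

Public value = 6^5 (mod 47).
6^1 ≡ 6 (mod 47)
6^2 = (6^1)^2 ≡ 6^2 = 36 ≡ 36 (mod 47)
6^4 = (6^2)^2 ≡ 36^2 = 1296 ≡ 27 (mod 47)
6^5 = 6^4 · 6^1 ≡ 27 · 6 ≡ 21 (mod 47).

21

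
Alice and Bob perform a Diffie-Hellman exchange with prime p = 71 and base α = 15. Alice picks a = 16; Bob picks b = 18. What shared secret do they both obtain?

4

Bob sends B = α^b mod p = 15^18 mod 71.
15^1 ≡ 15 (mod 71)
15^2 = (15^1)^2 ≡ 15^2 = 225 ≡ 12 (mod 71)
15^4 = (15^2)^2 ≡ 12^2 = 144 ≡ 2 (mod 71)
15^8 = (15^4)^2 ≡ 2^2 = 4 ≡ 4 (mod 71)
15^16 = (15^8)^2 ≡ 4^2 = 16 ≡ 16 (mod 71)
15^18 = 15^16 · 15^2 ≡ 16 · 12 ≡ 50 (mod 71).
So B = 50. Alice then computes K = B^a mod p = 50^16 mod 71.
50^1 ≡ 50 (mod 71)
50^2 = (50^1)^2 ≡ 50^2 = 2500 ≡ 15 (mod 71)
50^4 = (50^2)^2 ≡ 15^2 = 225 ≡ 12 (mod 71)
50^8 = (50^4)^2 ≡ 12^2 = 144 ≡ 2 (mod 71)
50^16 = (50^8)^2 ≡ 2^2 = 4 ≡ 4 (mod 71)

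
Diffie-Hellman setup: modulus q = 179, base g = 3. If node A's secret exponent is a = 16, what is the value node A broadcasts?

Public value = 3^16 mod 179.
3^1 ≡ 3 (mod 179)
3^2 = (3^1)^2 ≡ 3^2 = 9 ≡ 9 (mod 179)
3^4 = (3^2)^2 ≡ 9^2 = 81 ≡ 81 (mod 179)
3^8 = (3^4)^2 ≡ 81^2 = 6561 ≡ 117 (mod 179)
3^16 = (3^8)^2 ≡ 117^2 = 13689 ≡ 85 (mod 179)

85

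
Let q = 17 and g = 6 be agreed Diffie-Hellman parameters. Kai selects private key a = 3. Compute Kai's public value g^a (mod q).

12

Public value = 6^3 (mod 17).
6^1 ≡ 6 (mod 17)
6^2 = (6^1)^2 ≡ 6^2 = 36 ≡ 2 (mod 17)
6^3 = 6^2 · 6^1 ≡ 2 · 6 ≡ 12 (mod 17).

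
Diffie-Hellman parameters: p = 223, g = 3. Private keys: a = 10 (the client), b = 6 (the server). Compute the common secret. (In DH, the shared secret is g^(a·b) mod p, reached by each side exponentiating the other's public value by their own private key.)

The server sends B = g^b mod p = 3^6 mod 223.
3^1 ≡ 3 (mod 223)
3^2 = (3^1)^2 ≡ 3^2 = 9 ≡ 9 (mod 223)
3^4 = (3^2)^2 ≡ 9^2 = 81 ≡ 81 (mod 223)
3^6 = 3^4 · 3^2 ≡ 81 · 9 ≡ 60 (mod 223).
So B = 60. The client then computes K = B^a mod p = 60^10 mod 223.
60^1 ≡ 60 (mod 223)
60^2 = (60^1)^2 ≡ 60^2 = 3600 ≡ 32 (mod 223)
60^4 = (60^2)^2 ≡ 32^2 = 1024 ≡ 132 (mod 223)
60^8 = (60^4)^2 ≡ 132^2 = 17424 ≡ 30 (mod 223)
60^10 = 60^8 · 60^2 ≡ 30 · 32 ≡ 68 (mod 223).

68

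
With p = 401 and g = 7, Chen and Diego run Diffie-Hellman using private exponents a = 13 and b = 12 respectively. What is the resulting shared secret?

Chen sends A = g^a mod p = 7^13 mod 401.
7^1 ≡ 7 (mod 401)
7^2 = (7^1)^2 ≡ 7^2 = 49 ≡ 49 (mod 401)
7^4 = (7^2)^2 ≡ 49^2 = 2401 ≡ 396 (mod 401)
7^8 = (7^4)^2 ≡ 396^2 = 156816 ≡ 25 (mod 401)
7^13 = 7^8 · 7^4 · 7^1 ≡ 25 · 396 · 7 ≡ 328 (mod 401).
So A = 328. Diego then computes K = A^b mod p = 328^12 mod 401.
328^1 ≡ 328 (mod 401)
328^2 = (328^1)^2 ≡ 328^2 = 107584 ≡ 116 (mod 401)
328^4 = (328^2)^2 ≡ 116^2 = 13456 ≡ 223 (mod 401)
328^8 = (328^4)^2 ≡ 223^2 = 49729 ≡ 5 (mod 401)
328^12 = 328^8 · 328^4 ≡ 5 · 223 ≡ 313 (mod 401).

313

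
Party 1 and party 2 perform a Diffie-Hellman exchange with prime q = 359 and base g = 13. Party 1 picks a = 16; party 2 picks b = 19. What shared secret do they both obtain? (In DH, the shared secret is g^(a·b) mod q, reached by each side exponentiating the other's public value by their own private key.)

81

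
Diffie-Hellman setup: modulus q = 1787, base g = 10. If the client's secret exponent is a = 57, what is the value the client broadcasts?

Public value = 10^{57} \pmod{1787}.
10^1 ≡ 10 (mod 1787)
10^2 = (10^1)^2 ≡ 10^2 = 100 ≡ 100 (mod 1787)
10^4 = (10^2)^2 ≡ 100^2 = 10000 ≡ 1065 (mod 1787)
10^8 = (10^4)^2 ≡ 1065^2 = 1134225 ≡ 1267 (mod 1787)
10^16 = (10^8)^2 ≡ 1267^2 = 1605289 ≡ 563 (mod 1787)
10^32 = (10^16)^2 ≡ 563^2 = 316969 ≡ 670 (mod 1787)
10^57 = 10^32 · 10^16 · 10^8 · 10^1 ≡ 670 · 563 · 1267 · 10 ≡ 1402 (mod 1787).

1402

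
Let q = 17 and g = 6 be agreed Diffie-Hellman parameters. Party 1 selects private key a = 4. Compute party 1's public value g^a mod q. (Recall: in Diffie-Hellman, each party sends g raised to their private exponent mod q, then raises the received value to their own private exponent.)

Public value = 6^4 mod 17.
6^1 ≡ 6 (mod 17)
6^2 = (6^1)^2 ≡ 6^2 = 36 ≡ 2 (mod 17)
6^4 = (6^2)^2 ≡ 2^2 = 4 ≡ 4 (mod 17)

4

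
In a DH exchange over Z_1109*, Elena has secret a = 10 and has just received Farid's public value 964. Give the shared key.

504

Shared key K = 964^10 mod 1109.
964^1 ≡ 964 (mod 1109)
964^2 = (964^1)^2 ≡ 964^2 = 929296 ≡ 1063 (mod 1109)
964^4 = (964^2)^2 ≡ 1063^2 = 1129969 ≡ 1007 (mod 1109)
964^8 = (964^4)^2 ≡ 1007^2 = 1014049 ≡ 423 (mod 1109)
964^10 = 964^8 · 964^2 ≡ 423 · 1063 ≡ 504 (mod 1109).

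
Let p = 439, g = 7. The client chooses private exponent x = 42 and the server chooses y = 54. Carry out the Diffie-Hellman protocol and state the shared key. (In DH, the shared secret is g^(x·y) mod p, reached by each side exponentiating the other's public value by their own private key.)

The server sends B = g^y mod p = 7^54 mod 439.
7^1 ≡ 7 (mod 439)
7^2 = (7^1)^2 ≡ 7^2 = 49 ≡ 49 (mod 439)
7^4 = (7^2)^2 ≡ 49^2 = 2401 ≡ 206 (mod 439)
7^8 = (7^4)^2 ≡ 206^2 = 42436 ≡ 292 (mod 439)
7^16 = (7^8)^2 ≡ 292^2 = 85264 ≡ 98 (mod 439)
7^32 = (7^16)^2 ≡ 98^2 = 9604 ≡ 385 (mod 439)
7^54 = 7^32 · 7^16 · 7^4 · 7^2 ≡ 385 · 98 · 206 · 49 ≡ 72 (mod 439).
So B = 72. The client then computes K = B^x mod p = 72^42 mod 439.
72^1 ≡ 72 (mod 439)
72^2 = (72^1)^2 ≡ 72^2 = 5184 ≡ 355 (mod 439)
72^4 = (72^2)^2 ≡ 355^2 = 126025 ≡ 32 (mod 439)
72^8 = (72^4)^2 ≡ 32^2 = 1024 ≡ 146 (mod 439)
72^16 = (72^8)^2 ≡ 146^2 = 21316 ≡ 244 (mod 439)
72^32 = (72^16)^2 ≡ 244^2 = 59536 ≡ 271 (mod 439)
72^42 = 72^32 · 72^8 · 72^2 ≡ 271 · 146 · 355 ≡ 125 (mod 439).

125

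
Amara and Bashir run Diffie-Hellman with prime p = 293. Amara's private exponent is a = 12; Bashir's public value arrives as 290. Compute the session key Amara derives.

Shared key K = 290^12 mod 293.
290^1 ≡ 290 (mod 293)
290^2 = (290^1)^2 ≡ 290^2 = 84100 ≡ 9 (mod 293)
290^4 = (290^2)^2 ≡ 9^2 = 81 ≡ 81 (mod 293)
290^8 = (290^4)^2 ≡ 81^2 = 6561 ≡ 115 (mod 293)
290^12 = 290^8 · 290^4 ≡ 115 · 81 ≡ 232 (mod 293).

232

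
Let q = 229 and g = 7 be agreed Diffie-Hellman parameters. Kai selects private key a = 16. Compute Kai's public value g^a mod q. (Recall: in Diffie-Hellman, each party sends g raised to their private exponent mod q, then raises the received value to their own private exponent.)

Public value = 7^16 mod 229.
7^1 ≡ 7 (mod 229)
7^2 = (7^1)^2 ≡ 7^2 = 49 ≡ 49 (mod 229)
7^4 = (7^2)^2 ≡ 49^2 = 2401 ≡ 111 (mod 229)
7^8 = (7^4)^2 ≡ 111^2 = 12321 ≡ 184 (mod 229)
7^16 = (7^8)^2 ≡ 184^2 = 33856 ≡ 193 (mod 229)

193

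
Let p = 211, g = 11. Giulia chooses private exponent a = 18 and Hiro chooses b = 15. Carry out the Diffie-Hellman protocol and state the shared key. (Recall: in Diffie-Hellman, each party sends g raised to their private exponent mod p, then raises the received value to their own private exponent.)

123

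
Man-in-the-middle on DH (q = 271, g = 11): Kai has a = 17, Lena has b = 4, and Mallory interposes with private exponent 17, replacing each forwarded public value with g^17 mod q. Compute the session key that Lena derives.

Lena receives Mallory's public value M = 11^17 mod 271 instead of the honest one.
11^1 ≡ 11 (mod 271)
11^2 = (11^1)^2 ≡ 11^2 = 121 ≡ 121 (mod 271)
11^4 = (11^2)^2 ≡ 121^2 = 14641 ≡ 7 (mod 271)
11^8 = (11^4)^2 ≡ 7^2 = 49 ≡ 49 (mod 271)
11^16 = (11^8)^2 ≡ 49^2 = 2401 ≡ 233 (mod 271)
11^17 = 11^16 · 11^1 ≡ 233 · 11 ≡ 124 (mod 271).
So M = 124. Lena computes K = M^4 mod 271.
124^1 ≡ 124 (mod 271)
124^2 = (124^1)^2 ≡ 124^2 = 15376 ≡ 200 (mod 271)
124^4 = (124^2)^2 ≡ 200^2 = 40000 ≡ 163 (mod 271)

163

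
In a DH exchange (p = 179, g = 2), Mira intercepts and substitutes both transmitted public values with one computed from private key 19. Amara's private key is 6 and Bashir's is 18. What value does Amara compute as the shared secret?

Amara receives Mira's public value M = 2^19 mod 179 instead of the honest one.
2^1 ≡ 2 (mod 179)
2^2 = (2^1)^2 ≡ 2^2 = 4 ≡ 4 (mod 179)
2^4 = (2^2)^2 ≡ 4^2 = 16 ≡ 16 (mod 179)
2^8 = (2^4)^2 ≡ 16^2 = 256 ≡ 77 (mod 179)
2^16 = (2^8)^2 ≡ 77^2 = 5929 ≡ 22 (mod 179)
2^19 = 2^16 · 2^2 · 2^1 ≡ 22 · 4 · 2 ≡ 176 (mod 179).
So M = 176. Amara computes K = M^6 mod 179.
176^1 ≡ 176 (mod 179)
176^2 = (176^1)^2 ≡ 176^2 = 30976 ≡ 9 (mod 179)
176^4 = (176^2)^2 ≡ 9^2 = 81 ≡ 81 (mod 179)
176^6 = 176^4 · 176^2 ≡ 81 · 9 ≡ 13 (mod 179).

13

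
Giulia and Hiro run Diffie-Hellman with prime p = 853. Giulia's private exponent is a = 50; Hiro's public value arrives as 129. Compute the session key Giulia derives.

817

Shared key K = 129^50 mod 853.
129^1 ≡ 129 (mod 853)
129^2 = (129^1)^2 ≡ 129^2 = 16641 ≡ 434 (mod 853)
129^4 = (129^2)^2 ≡ 434^2 = 188356 ≡ 696 (mod 853)
129^8 = (129^4)^2 ≡ 696^2 = 484416 ≡ 765 (mod 853)
129^16 = (129^8)^2 ≡ 765^2 = 585225 ≡ 67 (mod 853)
129^32 = (129^16)^2 ≡ 67^2 = 4489 ≡ 224 (mod 853)
129^50 = 129^32 · 129^16 · 129^2 ≡ 224 · 67 · 434 ≡ 817 (mod 853).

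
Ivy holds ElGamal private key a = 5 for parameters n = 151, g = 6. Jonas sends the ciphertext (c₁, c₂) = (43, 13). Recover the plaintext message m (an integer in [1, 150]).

6

Shared mask s = c₁^a mod n = 43^5 mod 151.
43^1 ≡ 43 (mod 151)
43^2 = (43^1)^2 ≡ 43^2 = 1849 ≡ 37 (mod 151)
43^4 = (43^2)^2 ≡ 37^2 = 1369 ≡ 10 (mod 151)
43^5 = 43^4 · 43^1 ≡ 10 · 43 ≡ 128 (mod 151).
So s = 128; s⁻¹ ≡ 105 (mod 151).
m = c₂ · s⁻¹ mod 151 = 13 · 105 mod 151 = 6.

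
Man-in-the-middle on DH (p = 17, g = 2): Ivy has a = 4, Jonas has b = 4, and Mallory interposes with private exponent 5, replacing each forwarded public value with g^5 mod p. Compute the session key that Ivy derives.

Ivy receives Mallory's public value M = 2^5 mod 17 instead of the honest one.
2^1 ≡ 2 (mod 17)
2^2 = (2^1)^2 ≡ 2^2 = 4 ≡ 4 (mod 17)
2^4 = (2^2)^2 ≡ 4^2 = 16 ≡ 16 (mod 17)
2^5 = 2^4 · 2^1 ≡ 16 · 2 ≡ 15 (mod 17).
So M = 15. Ivy computes K = M^4 mod 17.
15^1 ≡ 15 (mod 17)
15^2 = (15^1)^2 ≡ 15^2 = 225 ≡ 4 (mod 17)
15^4 = (15^2)^2 ≡ 4^2 = 16 ≡ 16 (mod 17)

16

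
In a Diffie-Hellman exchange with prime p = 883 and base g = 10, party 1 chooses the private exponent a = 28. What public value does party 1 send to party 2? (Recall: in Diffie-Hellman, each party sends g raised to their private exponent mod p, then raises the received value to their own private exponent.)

Public value = 10^28 mod 883.
10^1 ≡ 10 (mod 883)
10^2 = (10^1)^2 ≡ 10^2 = 100 ≡ 100 (mod 883)
10^4 = (10^2)^2 ≡ 100^2 = 10000 ≡ 287 (mod 883)
10^8 = (10^4)^2 ≡ 287^2 = 82369 ≡ 250 (mod 883)
10^16 = (10^8)^2 ≡ 250^2 = 62500 ≡ 690 (mod 883)
10^28 = 10^16 · 10^8 · 10^4 ≡ 690 · 250 · 287 ≡ 339 (mod 883).

339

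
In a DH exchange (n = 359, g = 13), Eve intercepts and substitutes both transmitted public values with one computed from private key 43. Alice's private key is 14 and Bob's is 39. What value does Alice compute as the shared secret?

Alice receives Eve's public value M = 13^43 mod 359 instead of the honest one.
13^1 ≡ 13 (mod 359)
13^2 = (13^1)^2 ≡ 13^2 = 169 ≡ 169 (mod 359)
13^4 = (13^2)^2 ≡ 169^2 = 28561 ≡ 200 (mod 359)
13^8 = (13^4)^2 ≡ 200^2 = 40000 ≡ 151 (mod 359)
13^16 = (13^8)^2 ≡ 151^2 = 22801 ≡ 184 (mod 359)
13^32 = (13^16)^2 ≡ 184^2 = 33856 ≡ 110 (mod 359)
13^43 = 13^32 · 13^8 · 13^2 · 13^1 ≡ 110 · 151 · 169 · 13 ≡ 179 (mod 359).
So M = 179. Alice computes K = M^14 mod 359.
179^1 ≡ 179 (mod 359)
179^2 = (179^1)^2 ≡ 179^2 = 32041 ≡ 90 (mod 359)
179^4 = (179^2)^2 ≡ 90^2 = 8100 ≡ 202 (mod 359)
179^8 = (179^4)^2 ≡ 202^2 = 40804 ≡ 237 (mod 359)
179^14 = 179^8 · 179^4 · 179^2 ≡ 237 · 202 · 90 ≡ 301 (mod 359).

301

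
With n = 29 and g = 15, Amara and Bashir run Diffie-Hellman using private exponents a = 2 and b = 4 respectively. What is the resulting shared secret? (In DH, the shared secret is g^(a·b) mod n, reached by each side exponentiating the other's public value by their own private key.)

Bashir sends B = g^b mod n = 15^4 mod 29.
15^1 ≡ 15 (mod 29)
15^2 = (15^1)^2 ≡ 15^2 = 225 ≡ 22 (mod 29)
15^4 = (15^2)^2 ≡ 22^2 = 484 ≡ 20 (mod 29)
So B = 20. Amara then computes K = B^a mod n = 20^2 mod 29.
20^1 ≡ 20 (mod 29)
20^2 = (20^1)^2 ≡ 20^2 = 400 ≡ 23 (mod 29)

23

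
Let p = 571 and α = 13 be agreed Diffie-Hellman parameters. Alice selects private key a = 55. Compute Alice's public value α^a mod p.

Public value = 13^55 mod 571.
13^1 ≡ 13 (mod 571)
13^2 = (13^1)^2 ≡ 13^2 = 169 ≡ 169 (mod 571)
13^4 = (13^2)^2 ≡ 169^2 = 28561 ≡ 11 (mod 571)
13^8 = (13^4)^2 ≡ 11^2 = 121 ≡ 121 (mod 571)
13^16 = (13^8)^2 ≡ 121^2 = 14641 ≡ 366 (mod 571)
13^32 = (13^16)^2 ≡ 366^2 = 133956 ≡ 342 (mod 571)
13^55 = 13^32 · 13^16 · 13^4 · 13^2 · 13^1 ≡ 342 · 366 · 11 · 169 · 13 ≡ 486 (mod 571).

486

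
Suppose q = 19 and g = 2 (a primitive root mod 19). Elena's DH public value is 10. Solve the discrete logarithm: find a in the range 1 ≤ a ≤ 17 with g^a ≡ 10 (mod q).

Try successive powers of 2 modulo 19:
2^1 ≡ 2
2^2 ≡ 4
2^3 ≡ 8
2^4 ≡ 16
2^5 ≡ 13
2^6 ≡ 7
2^7 ≡ 14
2^8 ≡ 9
2^9 ≡ 18
2^10 ≡ 17
2^11 ≡ 15
2^12 ≡ 11
2^13 ≡ 3
2^14 ≡ 6
2^15 ≡ 12
2^16 ≡ 5
2^17 ≡ 10
Found: a = 17.

17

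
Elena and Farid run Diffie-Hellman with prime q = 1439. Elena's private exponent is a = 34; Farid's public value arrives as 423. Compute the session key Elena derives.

Shared key K = 423^34 mod 1439.
423^1 ≡ 423 (mod 1439)
423^2 = (423^1)^2 ≡ 423^2 = 178929 ≡ 493 (mod 1439)
423^4 = (423^2)^2 ≡ 493^2 = 243049 ≡ 1297 (mod 1439)
423^8 = (423^4)^2 ≡ 1297^2 = 1682209 ≡ 18 (mod 1439)
423^16 = (423^8)^2 ≡ 18^2 = 324 ≡ 324 (mod 1439)
423^32 = (423^16)^2 ≡ 324^2 = 104976 ≡ 1368 (mod 1439)
423^34 = 423^32 · 423^2 ≡ 1368 · 493 ≡ 972 (mod 1439).

972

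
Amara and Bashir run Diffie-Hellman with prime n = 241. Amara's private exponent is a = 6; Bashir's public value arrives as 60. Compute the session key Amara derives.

240

Shared key K = 60^6 mod 241.
60^1 ≡ 60 (mod 241)
60^2 = (60^1)^2 ≡ 60^2 = 3600 ≡ 226 (mod 241)
60^4 = (60^2)^2 ≡ 226^2 = 51076 ≡ 225 (mod 241)
60^6 = 60^4 · 60^2 ≡ 225 · 226 ≡ 240 (mod 241).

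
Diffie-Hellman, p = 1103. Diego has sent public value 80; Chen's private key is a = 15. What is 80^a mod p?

960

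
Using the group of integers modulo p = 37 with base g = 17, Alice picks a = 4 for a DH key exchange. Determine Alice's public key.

Public value = 17^4 mod 37.
17^1 ≡ 17 (mod 37)
17^2 = (17^1)^2 ≡ 17^2 = 289 ≡ 30 (mod 37)
17^4 = (17^2)^2 ≡ 30^2 = 900 ≡ 12 (mod 37)

12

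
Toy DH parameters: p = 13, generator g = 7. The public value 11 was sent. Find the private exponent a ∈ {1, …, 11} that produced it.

Try successive powers of 7 modulo 13:
7^1 ≡ 7
7^2 ≡ 10
7^3 ≡ 5
7^4 ≡ 9
7^5 ≡ 11
Found: a = 5.

5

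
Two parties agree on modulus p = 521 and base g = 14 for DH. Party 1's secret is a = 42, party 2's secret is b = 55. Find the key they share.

345

Party 2 sends B = g^b mod p = 14^55 mod 521.
14^1 ≡ 14 (mod 521)
14^2 = (14^1)^2 ≡ 14^2 = 196 ≡ 196 (mod 521)
14^4 = (14^2)^2 ≡ 196^2 = 38416 ≡ 383 (mod 521)
14^8 = (14^4)^2 ≡ 383^2 = 146689 ≡ 288 (mod 521)
14^16 = (14^8)^2 ≡ 288^2 = 82944 ≡ 105 (mod 521)
14^32 = (14^16)^2 ≡ 105^2 = 11025 ≡ 84 (mod 521)
14^55 = 14^32 · 14^16 · 14^4 · 14^2 · 14^1 ≡ 84 · 105 · 383 · 196 · 14 ≡ 132 (mod 521).
So B = 132. Party 1 then computes K = B^a mod p = 132^42 mod 521.
132^1 ≡ 132 (mod 521)
132^2 = (132^1)^2 ≡ 132^2 = 17424 ≡ 231 (mod 521)
132^4 = (132^2)^2 ≡ 231^2 = 53361 ≡ 219 (mod 521)
132^8 = (132^4)^2 ≡ 219^2 = 47961 ≡ 29 (mod 521)
132^16 = (132^8)^2 ≡ 29^2 = 841 ≡ 320 (mod 521)
132^32 = (132^16)^2 ≡ 320^2 = 102400 ≡ 284 (mod 521)
132^42 = 132^32 · 132^8 · 132^2 ≡ 284 · 29 · 231 ≡ 345 (mod 521).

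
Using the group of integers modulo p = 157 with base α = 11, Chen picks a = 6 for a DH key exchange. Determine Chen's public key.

130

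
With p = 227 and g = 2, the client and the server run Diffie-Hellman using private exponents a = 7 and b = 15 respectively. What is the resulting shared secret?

180

The client sends A = g^a mod p = 2^7 mod 227.
2^1 ≡ 2 (mod 227)
2^2 = (2^1)^2 ≡ 2^2 = 4 ≡ 4 (mod 227)
2^4 = (2^2)^2 ≡ 4^2 = 16 ≡ 16 (mod 227)
2^7 = 2^4 · 2^2 · 2^1 ≡ 16 · 4 · 2 ≡ 128 (mod 227).
So A = 128. The server then computes K = A^b mod p = 128^15 mod 227.
128^1 ≡ 128 (mod 227)
128^2 = (128^1)^2 ≡ 128^2 = 16384 ≡ 40 (mod 227)
128^4 = (128^2)^2 ≡ 40^2 = 1600 ≡ 11 (mod 227)
128^8 = (128^4)^2 ≡ 11^2 = 121 ≡ 121 (mod 227)
128^15 = 128^8 · 128^4 · 128^2 · 128^1 ≡ 121 · 11 · 40 · 128 ≡ 180 (mod 227).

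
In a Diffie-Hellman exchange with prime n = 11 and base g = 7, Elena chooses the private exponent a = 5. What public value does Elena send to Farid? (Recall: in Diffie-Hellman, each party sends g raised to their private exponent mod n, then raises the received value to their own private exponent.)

10

Public value = 7^5 (mod 11).
7^1 ≡ 7 (mod 11)
7^2 = (7^1)^2 ≡ 7^2 = 49 ≡ 5 (mod 11)
7^4 = (7^2)^2 ≡ 5^2 = 25 ≡ 3 (mod 11)
7^5 = 7^4 · 7^1 ≡ 3 · 7 ≡ 10 (mod 11).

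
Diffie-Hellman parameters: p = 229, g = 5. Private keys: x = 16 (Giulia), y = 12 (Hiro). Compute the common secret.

60

Giulia sends A = g^x mod p = 5^16 mod 229.
5^1 ≡ 5 (mod 229)
5^2 = (5^1)^2 ≡ 5^2 = 25 ≡ 25 (mod 229)
5^4 = (5^2)^2 ≡ 25^2 = 625 ≡ 167 (mod 229)
5^8 = (5^4)^2 ≡ 167^2 = 27889 ≡ 180 (mod 229)
5^16 = (5^8)^2 ≡ 180^2 = 32400 ≡ 111 (mod 229)
So A = 111. Hiro then computes K = A^y mod p = 111^12 mod 229.
111^1 ≡ 111 (mod 229)
111^2 = (111^1)^2 ≡ 111^2 = 12321 ≡ 184 (mod 229)
111^4 = (111^2)^2 ≡ 184^2 = 33856 ≡ 193 (mod 229)
111^8 = (111^4)^2 ≡ 193^2 = 37249 ≡ 151 (mod 229)
111^12 = 111^8 · 111^4 ≡ 151 · 193 ≡ 60 (mod 229).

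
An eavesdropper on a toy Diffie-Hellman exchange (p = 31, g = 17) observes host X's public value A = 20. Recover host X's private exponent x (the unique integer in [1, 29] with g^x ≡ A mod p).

14

Try successive powers of 17 modulo 31:
17^1 ≡ 17
17^2 ≡ 10
17^3 ≡ 15
17^4 ≡ 7
17^5 ≡ 26
17^6 ≡ 8
17^7 ≡ 12
17^8 ≡ 18
17^9 ≡ 27
17^10 ≡ 25
17^11 ≡ 22
17^12 ≡ 2
17^13 ≡ 3
17^14 ≡ 20
Found: x = 14.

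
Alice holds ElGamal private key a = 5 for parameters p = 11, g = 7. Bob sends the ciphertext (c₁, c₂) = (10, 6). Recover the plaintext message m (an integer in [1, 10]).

Shared mask s = c₁^a mod p = 10^5 mod 11.
10^1 ≡ 10 (mod 11)
10^2 = (10^1)^2 ≡ 10^2 = 100 ≡ 1 (mod 11)
10^4 = (10^2)^2 ≡ 1^2 = 1 ≡ 1 (mod 11)
10^5 = 10^4 · 10^1 ≡ 1 · 10 ≡ 10 (mod 11).
So s = 10; s⁻¹ ≡ 10 (mod 11).
m = c₂ · s⁻¹ mod 11 = 6 · 10 mod 11 = 5.

5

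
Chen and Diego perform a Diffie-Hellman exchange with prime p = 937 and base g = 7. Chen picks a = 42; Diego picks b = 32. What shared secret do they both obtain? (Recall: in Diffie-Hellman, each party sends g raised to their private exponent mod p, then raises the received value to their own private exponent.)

162

Chen sends A = g^a mod p = 7^42 mod 937.
7^1 ≡ 7 (mod 937)
7^2 = (7^1)^2 ≡ 7^2 = 49 ≡ 49 (mod 937)
7^4 = (7^2)^2 ≡ 49^2 = 2401 ≡ 527 (mod 937)
7^8 = (7^4)^2 ≡ 527^2 = 277729 ≡ 377 (mod 937)
7^16 = (7^8)^2 ≡ 377^2 = 142129 ≡ 642 (mod 937)
7^32 = (7^16)^2 ≡ 642^2 = 412164 ≡ 821 (mod 937)
7^42 = 7^32 · 7^8 · 7^2 ≡ 821 · 377 · 49 ≡ 51 (mod 937).
So A = 51. Diego then computes K = A^b mod p = 51^32 mod 937.
51^1 ≡ 51 (mod 937)
51^2 = (51^1)^2 ≡ 51^2 = 2601 ≡ 727 (mod 937)
51^4 = (51^2)^2 ≡ 727^2 = 528529 ≡ 61 (mod 937)
51^8 = (51^4)^2 ≡ 61^2 = 3721 ≡ 910 (mod 937)
51^16 = (51^8)^2 ≡ 910^2 = 828100 ≡ 729 (mod 937)
51^32 = (51^16)^2 ≡ 729^2 = 531441 ≡ 162 (mod 937)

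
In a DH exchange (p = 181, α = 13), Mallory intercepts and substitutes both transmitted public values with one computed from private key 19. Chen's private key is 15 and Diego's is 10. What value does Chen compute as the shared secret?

132

Chen receives Mallory's public value M = 13^19 mod 181 instead of the honest one.
13^1 ≡ 13 (mod 181)
13^2 = (13^1)^2 ≡ 13^2 = 169 ≡ 169 (mod 181)
13^4 = (13^2)^2 ≡ 169^2 = 28561 ≡ 144 (mod 181)
13^8 = (13^4)^2 ≡ 144^2 = 20736 ≡ 102 (mod 181)
13^16 = (13^8)^2 ≡ 102^2 = 10404 ≡ 87 (mod 181)
13^19 = 13^16 · 13^2 · 13^1 ≡ 87 · 169 · 13 ≡ 3 (mod 181).
So M = 3. Chen computes K = M^15 mod 181.
3^1 ≡ 3 (mod 181)
3^2 = (3^1)^2 ≡ 3^2 = 9 ≡ 9 (mod 181)
3^4 = (3^2)^2 ≡ 9^2 = 81 ≡ 81 (mod 181)
3^8 = (3^4)^2 ≡ 81^2 = 6561 ≡ 45 (mod 181)
3^15 = 3^8 · 3^4 · 3^2 · 3^1 ≡ 45 · 81 · 9 · 3 ≡ 132 (mod 181).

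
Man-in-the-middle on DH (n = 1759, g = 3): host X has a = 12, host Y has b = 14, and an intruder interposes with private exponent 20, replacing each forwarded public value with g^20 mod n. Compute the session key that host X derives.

Host X receives an intruder's public value M = 3^20 mod 1759 instead of the honest one.
3^1 ≡ 3 (mod 1759)
3^2 = (3^1)^2 ≡ 3^2 = 9 ≡ 9 (mod 1759)
3^4 = (3^2)^2 ≡ 9^2 = 81 ≡ 81 (mod 1759)
3^8 = (3^4)^2 ≡ 81^2 = 6561 ≡ 1284 (mod 1759)
3^16 = (3^8)^2 ≡ 1284^2 = 1648656 ≡ 473 (mod 1759)
3^20 = 3^16 · 3^4 ≡ 473 · 81 ≡ 1374 (mod 1759).
So M = 1374. Host X computes K = M^12 mod 1759.
1374^1 ≡ 1374 (mod 1759)
1374^2 = (1374^1)^2 ≡ 1374^2 = 1887876 ≡ 469 (mod 1759)
1374^4 = (1374^2)^2 ≡ 469^2 = 219961 ≡ 86 (mod 1759)
1374^8 = (1374^4)^2 ≡ 86^2 = 7396 ≡ 360 (mod 1759)
1374^12 = 1374^8 · 1374^4 ≡ 360 · 86 ≡ 1057 (mod 1759).

1057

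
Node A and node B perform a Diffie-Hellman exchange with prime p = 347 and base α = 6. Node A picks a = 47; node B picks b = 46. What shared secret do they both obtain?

Node A sends A = α^a mod p = 6^47 mod 347.
6^1 ≡ 6 (mod 347)
6^2 = (6^1)^2 ≡ 6^2 = 36 ≡ 36 (mod 347)
6^4 = (6^2)^2 ≡ 36^2 = 1296 ≡ 255 (mod 347)
6^8 = (6^4)^2 ≡ 255^2 = 65025 ≡ 136 (mod 347)
6^16 = (6^8)^2 ≡ 136^2 = 18496 ≡ 105 (mod 347)
6^32 = (6^16)^2 ≡ 105^2 = 11025 ≡ 268 (mod 347)
6^47 = 6^32 · 6^8 · 6^4 · 6^2 · 6^1 ≡ 268 · 136 · 255 · 36 · 6 ≡ 179 (mod 347).
So A = 179. Node B then computes K = A^b mod p = 179^46 mod 347.
179^1 ≡ 179 (mod 347)
179^2 = (179^1)^2 ≡ 179^2 = 32041 ≡ 117 (mod 347)
179^4 = (179^2)^2 ≡ 117^2 = 13689 ≡ 156 (mod 347)
179^8 = (179^4)^2 ≡ 156^2 = 24336 ≡ 46 (mod 347)
179^16 = (179^8)^2 ≡ 46^2 = 2116 ≡ 34 (mod 347)
179^32 = (179^16)^2 ≡ 34^2 = 1156 ≡ 115 (mod 347)
179^46 = 179^32 · 179^8 · 179^4 · 179^2 ≡ 115 · 46 · 156 · 117 ≡ 330 (mod 347).

330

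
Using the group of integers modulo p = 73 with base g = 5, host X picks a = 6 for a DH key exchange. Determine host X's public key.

Public value = 5^{6} \pmod{73}.
5^1 ≡ 5 (mod 73)
5^2 = (5^1)^2 ≡ 5^2 = 25 ≡ 25 (mod 73)
5^4 = (5^2)^2 ≡ 25^2 = 625 ≡ 41 (mod 73)
5^6 = 5^4 · 5^2 ≡ 41 · 25 ≡ 3 (mod 73).

3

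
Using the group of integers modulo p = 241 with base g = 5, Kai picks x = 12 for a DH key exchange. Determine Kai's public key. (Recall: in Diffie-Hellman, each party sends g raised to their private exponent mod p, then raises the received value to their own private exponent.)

Public value = 5^12 mod 241.
5^1 ≡ 5 (mod 241)
5^2 = (5^1)^2 ≡ 5^2 = 25 ≡ 25 (mod 241)
5^4 = (5^2)^2 ≡ 25^2 = 625 ≡ 143 (mod 241)
5^8 = (5^4)^2 ≡ 143^2 = 20449 ≡ 205 (mod 241)
5^12 = 5^8 · 5^4 ≡ 205 · 143 ≡ 154 (mod 241).

154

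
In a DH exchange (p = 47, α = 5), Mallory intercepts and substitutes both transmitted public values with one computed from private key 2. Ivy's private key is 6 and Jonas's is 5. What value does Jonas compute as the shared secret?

Jonas receives Mallory's public value M = 5^2 mod 47 instead of the honest one.
5^1 ≡ 5 (mod 47)
5^2 = (5^1)^2 ≡ 5^2 = 25 ≡ 25 (mod 47)
So M = 25. Jonas computes K = M^5 mod 47.
25^1 ≡ 25 (mod 47)
25^2 = (25^1)^2 ≡ 25^2 = 625 ≡ 14 (mod 47)
25^4 = (25^2)^2 ≡ 14^2 = 196 ≡ 8 (mod 47)
25^5 = 25^4 · 25^1 ≡ 8 · 25 ≡ 12 (mod 47).

12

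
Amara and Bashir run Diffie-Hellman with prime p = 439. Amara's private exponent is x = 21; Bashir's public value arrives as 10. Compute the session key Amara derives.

Shared key K = 10^21 mod 439.
10^1 ≡ 10 (mod 439)
10^2 = (10^1)^2 ≡ 10^2 = 100 ≡ 100 (mod 439)
10^4 = (10^2)^2 ≡ 100^2 = 10000 ≡ 342 (mod 439)
10^8 = (10^4)^2 ≡ 342^2 = 116964 ≡ 190 (mod 439)
10^16 = (10^8)^2 ≡ 190^2 = 36100 ≡ 102 (mod 439)
10^21 = 10^16 · 10^4 · 10^1 ≡ 102 · 342 · 10 ≡ 274 (mod 439).

274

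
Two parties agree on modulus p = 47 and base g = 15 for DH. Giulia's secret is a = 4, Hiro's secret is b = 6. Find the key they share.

32

Hiro sends B = g^b mod p = 15^6 mod 47.
15^1 ≡ 15 (mod 47)
15^2 = (15^1)^2 ≡ 15^2 = 225 ≡ 37 (mod 47)
15^4 = (15^2)^2 ≡ 37^2 = 1369 ≡ 6 (mod 47)
15^6 = 15^4 · 15^2 ≡ 6 · 37 ≡ 34 (mod 47).
So B = 34. Giulia then computes K = B^a mod p = 34^4 mod 47.
34^1 ≡ 34 (mod 47)
34^2 = (34^1)^2 ≡ 34^2 = 1156 ≡ 28 (mod 47)
34^4 = (34^2)^2 ≡ 28^2 = 784 ≡ 32 (mod 47)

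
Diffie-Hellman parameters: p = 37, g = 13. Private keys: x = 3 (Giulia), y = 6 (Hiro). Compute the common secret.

36

Hiro sends B = g^y mod p = 13^6 mod 37.
13^1 ≡ 13 (mod 37)
13^2 = (13^1)^2 ≡ 13^2 = 169 ≡ 21 (mod 37)
13^4 = (13^2)^2 ≡ 21^2 = 441 ≡ 34 (mod 37)
13^6 = 13^4 · 13^2 ≡ 34 · 21 ≡ 11 (mod 37).
So B = 11. Giulia then computes K = B^x mod p = 11^3 mod 37.
11^1 ≡ 11 (mod 37)
11^2 = (11^1)^2 ≡ 11^2 = 121 ≡ 10 (mod 37)
11^3 = 11^2 · 11^1 ≡ 10 · 11 ≡ 36 (mod 37).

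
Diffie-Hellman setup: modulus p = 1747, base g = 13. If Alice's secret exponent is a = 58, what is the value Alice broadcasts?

1563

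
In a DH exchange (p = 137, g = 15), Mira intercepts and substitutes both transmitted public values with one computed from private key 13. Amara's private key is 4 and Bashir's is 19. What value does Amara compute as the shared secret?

Amara receives Mira's public value M = 15^13 mod 137 instead of the honest one.
15^1 ≡ 15 (mod 137)
15^2 = (15^1)^2 ≡ 15^2 = 225 ≡ 88 (mod 137)
15^4 = (15^2)^2 ≡ 88^2 = 7744 ≡ 72 (mod 137)
15^8 = (15^4)^2 ≡ 72^2 = 5184 ≡ 115 (mod 137)
15^13 = 15^8 · 15^4 · 15^1 ≡ 115 · 72 · 15 ≡ 78 (mod 137).
So M = 78. Amara computes K = M^4 mod 137.
78^1 ≡ 78 (mod 137)
78^2 = (78^1)^2 ≡ 78^2 = 6084 ≡ 56 (mod 137)
78^4 = (78^2)^2 ≡ 56^2 = 3136 ≡ 122 (mod 137)

122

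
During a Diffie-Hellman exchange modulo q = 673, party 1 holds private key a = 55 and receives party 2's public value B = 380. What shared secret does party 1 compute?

Shared key K = 380^55 mod 673.
380^1 ≡ 380 (mod 673)
380^2 = (380^1)^2 ≡ 380^2 = 144400 ≡ 378 (mod 673)
380^4 = (380^2)^2 ≡ 378^2 = 142884 ≡ 208 (mod 673)
380^8 = (380^4)^2 ≡ 208^2 = 43264 ≡ 192 (mod 673)
380^16 = (380^8)^2 ≡ 192^2 = 36864 ≡ 522 (mod 673)
380^32 = (380^16)^2 ≡ 522^2 = 272484 ≡ 592 (mod 673)
380^55 = 380^32 · 380^16 · 380^4 · 380^2 · 380^1 ≡ 592 · 522 · 208 · 378 · 380 ≡ 470 (mod 673).

470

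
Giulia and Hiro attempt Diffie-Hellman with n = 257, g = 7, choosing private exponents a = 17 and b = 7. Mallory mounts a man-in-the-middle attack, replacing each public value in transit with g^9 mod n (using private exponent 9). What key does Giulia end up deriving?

Giulia receives Mallory's public value M = 7^9 mod 257 instead of the honest one.
7^1 ≡ 7 (mod 257)
7^2 = (7^1)^2 ≡ 7^2 = 49 ≡ 49 (mod 257)
7^4 = (7^2)^2 ≡ 49^2 = 2401 ≡ 88 (mod 257)
7^8 = (7^4)^2 ≡ 88^2 = 7744 ≡ 34 (mod 257)
7^9 = 7^8 · 7^1 ≡ 34 · 7 ≡ 238 (mod 257).
So M = 238. Giulia computes K = M^17 mod 257.
238^1 ≡ 238 (mod 257)
238^2 = (238^1)^2 ≡ 238^2 = 56644 ≡ 104 (mod 257)
238^4 = (238^2)^2 ≡ 104^2 = 10816 ≡ 22 (mod 257)
238^8 = (238^4)^2 ≡ 22^2 = 484 ≡ 227 (mod 257)
238^16 = (238^8)^2 ≡ 227^2 = 51529 ≡ 129 (mod 257)
238^17 = 238^16 · 238^1 ≡ 129 · 238 ≡ 119 (mod 257).

119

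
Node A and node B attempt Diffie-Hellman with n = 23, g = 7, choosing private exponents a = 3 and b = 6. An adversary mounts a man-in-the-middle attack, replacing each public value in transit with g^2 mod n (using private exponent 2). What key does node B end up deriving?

Node B receives an adversary's public value M = 7^2 mod 23 instead of the honest one.
7^1 ≡ 7 (mod 23)
7^2 = (7^1)^2 ≡ 7^2 = 49 ≡ 3 (mod 23)
So M = 3. Node B computes K = M^6 mod 23.
3^1 ≡ 3 (mod 23)
3^2 = (3^1)^2 ≡ 3^2 = 9 ≡ 9 (mod 23)
3^4 = (3^2)^2 ≡ 9^2 = 81 ≡ 12 (mod 23)
3^6 = 3^4 · 3^2 ≡ 12 · 9 ≡ 16 (mod 23).

16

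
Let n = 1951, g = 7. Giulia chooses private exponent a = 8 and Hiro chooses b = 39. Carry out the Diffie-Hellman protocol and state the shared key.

954

Giulia sends A = g^a mod n = 7^8 mod 1951.
7^1 ≡ 7 (mod 1951)
7^2 = (7^1)^2 ≡ 7^2 = 49 ≡ 49 (mod 1951)
7^4 = (7^2)^2 ≡ 49^2 = 2401 ≡ 450 (mod 1951)
7^8 = (7^4)^2 ≡ 450^2 = 202500 ≡ 1547 (mod 1951)
So A = 1547. Hiro then computes K = A^b mod n = 1547^39 mod 1951.
1547^1 ≡ 1547 (mod 1951)
1547^2 = (1547^1)^2 ≡ 1547^2 = 2393209 ≡ 1283 (mod 1951)
1547^4 = (1547^2)^2 ≡ 1283^2 = 1646089 ≡ 1396 (mod 1951)
1547^8 = (1547^4)^2 ≡ 1396^2 = 1948816 ≡ 1718 (mod 1951)
1547^16 = (1547^8)^2 ≡ 1718^2 = 2951524 ≡ 1612 (mod 1951)
1547^32 = (1547^16)^2 ≡ 1612^2 = 2598544 ≡ 1763 (mod 1951)
1547^39 = 1547^32 · 1547^4 · 1547^2 · 1547^1 ≡ 1763 · 1396 · 1283 · 1547 ≡ 954 (mod 1951).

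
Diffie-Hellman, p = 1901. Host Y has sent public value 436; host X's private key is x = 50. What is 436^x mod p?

Shared key K = 436^50 mod 1901.
436^1 ≡ 436 (mod 1901)
436^2 = (436^1)^2 ≡ 436^2 = 190096 ≡ 1897 (mod 1901)
436^4 = (436^2)^2 ≡ 1897^2 = 3598609 ≡ 16 (mod 1901)
436^8 = (436^4)^2 ≡ 16^2 = 256 ≡ 256 (mod 1901)
436^16 = (436^8)^2 ≡ 256^2 = 65536 ≡ 902 (mod 1901)
436^32 = (436^16)^2 ≡ 902^2 = 813604 ≡ 1877 (mod 1901)
436^50 = 436^32 · 436^16 · 436^2 ≡ 1877 · 902 · 1897 ≡ 1047 (mod 1901).

1047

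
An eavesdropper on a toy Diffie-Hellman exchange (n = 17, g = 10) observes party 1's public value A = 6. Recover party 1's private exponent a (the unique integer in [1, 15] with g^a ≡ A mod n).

Try successive powers of 10 modulo 17:
10^1 ≡ 10
10^2 ≡ 15
10^3 ≡ 14
10^4 ≡ 4
10^5 ≡ 6
Found: a = 5.

5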